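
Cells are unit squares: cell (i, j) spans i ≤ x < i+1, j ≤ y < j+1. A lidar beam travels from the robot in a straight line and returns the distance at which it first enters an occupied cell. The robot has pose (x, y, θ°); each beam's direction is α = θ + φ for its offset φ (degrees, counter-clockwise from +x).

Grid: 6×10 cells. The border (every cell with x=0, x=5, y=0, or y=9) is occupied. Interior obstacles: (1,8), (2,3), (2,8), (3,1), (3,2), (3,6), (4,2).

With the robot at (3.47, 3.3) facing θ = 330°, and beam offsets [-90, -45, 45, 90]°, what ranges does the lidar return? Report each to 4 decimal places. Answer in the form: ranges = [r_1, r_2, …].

beam 1: φ=-90°, α=240°
  cosα=-0.5000 sinα=-0.8660 | (3,3) | tMaxX 0.9400 tMaxY 0.3464 | tΔX 2.0000 tΔY 1.1547
    t=0.3464 [y] (3,2) — stop
  → r_1 = 0.3464
beam 2: φ=-45°, α=285°
  cosα=0.2588 sinα=-0.9659 | (3,3) | tMaxX 2.0478 tMaxY 0.3106 | tΔX 3.8637 tΔY 1.0353
    t=0.3106 [y] (3,2) — stop
  → r_2 = 0.3106
beam 3: φ=45°, α=15°
  cosα=0.9659 sinα=0.2588 | (3,3) | tMaxX 0.5487 tMaxY 2.7046 | tΔX 1.0353 tΔY 3.8637
    t=0.5487 [x] (4,3)
    t=1.5840 [x] (5,3) — stop
  → r_3 = 1.5840
beam 4: φ=90°, α=60°
  cosα=0.5000 sinα=0.8660 | (3,3) | tMaxX 1.0600 tMaxY 0.8083 | tΔX 2.0000 tΔY 1.1547
    t=0.8083 [y] (3,4)
    t=1.0600 [x] (4,4)
    t=1.9630 [y] (4,5)
    t=3.0600 [x] (5,5) — stop
  → r_4 = 3.0600

ranges = [0.3464, 0.3106, 1.5840, 3.0600]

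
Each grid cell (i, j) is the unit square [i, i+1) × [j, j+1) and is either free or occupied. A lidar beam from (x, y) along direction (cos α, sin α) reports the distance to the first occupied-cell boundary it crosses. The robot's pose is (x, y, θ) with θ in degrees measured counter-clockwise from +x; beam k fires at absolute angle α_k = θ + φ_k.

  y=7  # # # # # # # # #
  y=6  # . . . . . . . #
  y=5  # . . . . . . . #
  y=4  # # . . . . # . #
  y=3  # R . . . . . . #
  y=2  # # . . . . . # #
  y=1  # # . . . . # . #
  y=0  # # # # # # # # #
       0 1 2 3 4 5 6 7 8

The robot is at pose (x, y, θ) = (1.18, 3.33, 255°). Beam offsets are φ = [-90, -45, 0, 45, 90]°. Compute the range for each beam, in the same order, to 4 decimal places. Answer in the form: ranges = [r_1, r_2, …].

ranges = [0.1863, 0.2078, 0.3416, 0.3811, 5.1387]

beam 1: φ=-90°, α=165°
  d=(-0.9659,0.2588)  start (1,3)  tX=0.1863 tY=2.5887  stride 1/|dx|=1.0353 1/|dy|=3.8637
    cross x-line → (0,3), t=0.1863 (wall)
  → r_1 = 0.1863
beam 2: φ=-45°, α=210°
  d=(-0.8660,-0.5000)  start (1,3)  tX=0.2078 tY=0.6600  stride 1/|dx|=1.1547 1/|dy|=2.0000
    cross x-line → (0,3), t=0.2078 (wall)
  → r_2 = 0.2078
beam 3: φ=0°, α=255°
  d=(-0.2588,-0.9659)  start (1,3)  tX=0.6955 tY=0.3416  stride 1/|dx|=3.8637 1/|dy|=1.0353
    cross y-line → (1,2), t=0.3416 (wall)
  → r_3 = 0.3416
beam 4: φ=45°, α=300°
  d=(0.5000,-0.8660)  start (1,3)  tX=1.6400 tY=0.3811  stride 1/|dx|=2.0000 1/|dy|=1.1547
    cross y-line → (1,2), t=0.3811 (wall)
  → r_4 = 0.3811
beam 5: φ=90°, α=345°
  d=(0.9659,-0.2588)  start (1,3)  tX=0.8489 tY=1.2750  stride 1/|dx|=1.0353 1/|dy|=3.8637
    cross x-line → (2,3), t=0.8489
    cross y-line → (2,2), t=1.2750
    cross x-line → (3,2), t=1.8842
    cross x-line → (4,2), t=2.9195
    cross x-line → (5,2), t=3.9548
    cross x-line → (6,2), t=4.9900
    cross y-line → (6,1), t=5.1387 (wall)
  → r_5 = 5.1387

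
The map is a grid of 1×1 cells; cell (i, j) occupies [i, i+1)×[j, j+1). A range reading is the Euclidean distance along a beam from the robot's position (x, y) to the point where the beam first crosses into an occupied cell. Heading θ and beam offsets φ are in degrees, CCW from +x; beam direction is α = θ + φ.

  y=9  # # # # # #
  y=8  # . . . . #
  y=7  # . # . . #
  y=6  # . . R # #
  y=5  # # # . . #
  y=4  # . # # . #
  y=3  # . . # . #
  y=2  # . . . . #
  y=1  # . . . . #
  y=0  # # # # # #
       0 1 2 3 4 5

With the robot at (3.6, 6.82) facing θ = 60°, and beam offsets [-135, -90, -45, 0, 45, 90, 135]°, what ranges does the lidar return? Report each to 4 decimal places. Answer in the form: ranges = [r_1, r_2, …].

ranges = [5.4092, 0.4619, 0.4141, 2.5172, 2.2569, 0.6928, 2.6917]

beam 1: φ=-135°, α=285°
  direction (0.2588, -0.9659); cell (3,6); t to first gridline: x 1.5455, y 0.8489 (then +3.8637 / +1.0353)
    (3,5) via y @ 0.8489
    (4,5) via x @ 1.5455
    (4,4) via y @ 1.8842
    (4,3) via y @ 2.9195
    (4,2) via y @ 3.9548
    (4,1) via y @ 4.9900
    (5,1) via x @ 5.4092  # hit
  → r_1 = 5.4092
beam 2: φ=-90°, α=330°
  direction (0.8660, -0.5000); cell (3,6); t to first gridline: x 0.4619, y 1.6400 (then +1.1547 / +2.0000)
    (4,6) via x @ 0.4619  # hit
  → r_2 = 0.4619
beam 3: φ=-45°, α=15°
  direction (0.9659, 0.2588); cell (3,6); t to first gridline: x 0.4141, y 0.6955 (then +1.0353 / +3.8637)
    (4,6) via x @ 0.4141  # hit
  → r_3 = 0.4141
beam 4: φ=0°, α=60°
  direction (0.5000, 0.8660); cell (3,6); t to first gridline: x 0.8000, y 0.2078 (then +2.0000 / +1.1547)
    (3,7) via y @ 0.2078
    (4,7) via x @ 0.8000
    (4,8) via y @ 1.3625
    (4,9) via y @ 2.5172  # hit
  → r_4 = 2.5172
beam 5: φ=45°, α=105°
  direction (-0.2588, 0.9659); cell (3,6); t to first gridline: x 2.3182, y 0.1863 (then +3.8637 / +1.0353)
    (3,7) via y @ 0.1863
    (3,8) via y @ 1.2216
    (3,9) via y @ 2.2569  # hit
  → r_5 = 2.2569
beam 6: φ=90°, α=150°
  direction (-0.8660, 0.5000); cell (3,6); t to first gridline: x 0.6928, y 0.3600 (then +1.1547 / +2.0000)
    (3,7) via y @ 0.3600
    (2,7) via x @ 0.6928  # hit
  → r_6 = 0.6928
beam 7: φ=135°, α=195°
  direction (-0.9659, -0.2588); cell (3,6); t to first gridline: x 0.6212, y 3.1682 (then +1.0353 / +3.8637)
    (2,6) via x @ 0.6212
    (1,6) via x @ 1.6564
    (0,6) via x @ 2.6917  # hit
  → r_7 = 2.6917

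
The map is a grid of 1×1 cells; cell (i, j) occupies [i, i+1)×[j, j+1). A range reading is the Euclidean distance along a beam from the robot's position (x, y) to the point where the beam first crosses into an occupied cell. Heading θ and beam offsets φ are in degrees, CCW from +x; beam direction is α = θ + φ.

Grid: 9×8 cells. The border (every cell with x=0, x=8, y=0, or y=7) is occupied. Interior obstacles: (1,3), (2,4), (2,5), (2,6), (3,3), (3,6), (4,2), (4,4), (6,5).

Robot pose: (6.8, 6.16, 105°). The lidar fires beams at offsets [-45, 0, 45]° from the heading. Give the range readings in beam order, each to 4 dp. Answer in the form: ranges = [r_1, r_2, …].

beam 1: φ=-45°, α=60°
  d=(0.5000,0.8660)  start (6,6)  tX=0.4000 tY=0.9699  stride 1/|dx|=2.0000 1/|dy|=1.1547
    cross x-line → (7,6), t=0.4000
    cross y-line → (7,7), t=0.9699 (wall)
  → r_1 = 0.9699
beam 2: φ=0°, α=105°
  d=(-0.2588,0.9659)  start (6,6)  tX=3.0910 tY=0.8696  stride 1/|dx|=3.8637 1/|dy|=1.0353
    cross y-line → (6,7), t=0.8696 (wall)
  → r_2 = 0.8696
beam 3: φ=45°, α=150°
  d=(-0.8660,0.5000)  start (6,6)  tX=0.9238 tY=1.6800  stride 1/|dx|=1.1547 1/|dy|=2.0000
    cross x-line → (5,6), t=0.9238
    cross y-line → (5,7), t=1.6800 (wall)
  → r_3 = 1.6800

ranges = [0.9699, 0.8696, 1.6800]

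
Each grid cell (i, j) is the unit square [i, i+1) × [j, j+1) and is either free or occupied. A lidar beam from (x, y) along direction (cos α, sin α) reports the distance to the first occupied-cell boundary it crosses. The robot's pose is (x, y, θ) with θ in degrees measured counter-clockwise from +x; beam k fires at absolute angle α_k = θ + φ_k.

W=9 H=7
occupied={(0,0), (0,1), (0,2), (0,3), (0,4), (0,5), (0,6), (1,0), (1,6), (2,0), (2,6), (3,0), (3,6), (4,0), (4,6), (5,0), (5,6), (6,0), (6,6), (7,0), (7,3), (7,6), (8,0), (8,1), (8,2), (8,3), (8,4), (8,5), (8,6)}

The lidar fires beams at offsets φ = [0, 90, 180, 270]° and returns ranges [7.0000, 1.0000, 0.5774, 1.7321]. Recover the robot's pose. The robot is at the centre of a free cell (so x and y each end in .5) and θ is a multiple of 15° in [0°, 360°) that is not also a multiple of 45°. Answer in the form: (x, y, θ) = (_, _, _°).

Enumerate (i+0.5, j+0.5, θ) over the 34 free cells and 16 admissible headings. For each, cast all 4 beams and compare to the given ranges.
  (4.5, 1.5, 60°): beam 1 = 5.1962 ≠ 7.0000 ✗
  (4.5, 2.5, 60°): beam 1 = 4.0415 ≠ 7.0000 ✗
  (5.5, 2.5, 240°): beam 1 = 1.7321 ≠ 7.0000 ✗
  (6.5, 2.5, 240°): beam 1 = 1.7321 ≠ 7.0000 ✗
  …
  (1.5, 2.5, 30°): r_1=7.0000, r_2=1.0000, r_3=0.5774, r_4=1.7321 — all match ✓
No second candidate reproduces the full scan.

(x, y, θ) = (1.5, 2.5, 30°)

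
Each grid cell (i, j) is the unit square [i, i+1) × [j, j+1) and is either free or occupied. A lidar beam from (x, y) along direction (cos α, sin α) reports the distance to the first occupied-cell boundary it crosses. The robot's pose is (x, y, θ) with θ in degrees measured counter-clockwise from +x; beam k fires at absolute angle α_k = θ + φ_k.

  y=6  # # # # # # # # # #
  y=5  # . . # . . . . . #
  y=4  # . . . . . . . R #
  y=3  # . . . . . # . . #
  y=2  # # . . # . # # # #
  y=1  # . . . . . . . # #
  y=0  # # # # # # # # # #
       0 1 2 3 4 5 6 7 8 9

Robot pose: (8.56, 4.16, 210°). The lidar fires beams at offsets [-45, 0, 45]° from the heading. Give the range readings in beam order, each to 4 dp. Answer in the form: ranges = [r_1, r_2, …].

ranges = [4.7209, 1.8013, 1.2009]

beam 1: φ=-45°, α=165°
  cosα=-0.9659 sinα=0.2588 | (8,4) | tMaxX 0.5798 tMaxY 3.2455 | tΔX 1.0353 tΔY 3.8637
    t=0.5798 [x] (7,4)
    t=1.6150 [x] (6,4)
    t=2.6503 [x] (5,4)
    t=3.2455 [y] (5,5)
    t=3.6856 [x] (4,5)
    t=4.7209 [x] (3,5) — stop
  → r_1 = 4.7209
beam 2: φ=0°, α=210°
  cosα=-0.8660 sinα=-0.5000 | (8,4) | tMaxX 0.6466 tMaxY 0.3200 | tΔX 1.1547 tΔY 2.0000
    t=0.3200 [y] (8,3)
    t=0.6466 [x] (7,3)
    t=1.8013 [x] (6,3) — stop
  → r_2 = 1.8013
beam 3: φ=45°, α=255°
  cosα=-0.2588 sinα=-0.9659 | (8,4) | tMaxX 2.1637 tMaxY 0.1656 | tΔX 3.8637 tΔY 1.0353
    t=0.1656 [y] (8,3)
    t=1.2009 [y] (8,2) — stop
  → r_3 = 1.2009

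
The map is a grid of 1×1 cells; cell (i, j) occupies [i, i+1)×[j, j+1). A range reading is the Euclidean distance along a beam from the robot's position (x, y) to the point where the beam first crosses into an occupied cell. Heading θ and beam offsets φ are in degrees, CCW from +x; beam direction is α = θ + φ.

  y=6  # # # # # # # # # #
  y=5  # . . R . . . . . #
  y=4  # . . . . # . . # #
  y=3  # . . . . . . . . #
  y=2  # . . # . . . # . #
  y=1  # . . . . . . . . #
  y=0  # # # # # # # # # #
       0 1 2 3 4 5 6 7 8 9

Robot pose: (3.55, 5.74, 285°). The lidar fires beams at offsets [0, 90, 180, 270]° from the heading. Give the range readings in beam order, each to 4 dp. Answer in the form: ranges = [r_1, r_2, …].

beam 1: φ=0°, α=285°
  d=(0.2588,-0.9659)  start (3,5)  tX=1.7387 tY=0.7661  stride 1/|dx|=3.8637 1/|dy|=1.0353
    cross y-line → (3,4), t=0.7661
    cross x-line → (4,4), t=1.7387
    cross y-line → (4,3), t=1.8014
    cross y-line → (4,2), t=2.8367
    cross y-line → (4,1), t=3.8719
    cross y-line → (4,0), t=4.9072 (wall)
  → r_1 = 4.9072
beam 2: φ=90°, α=15°
  d=(0.9659,0.2588)  start (3,5)  tX=0.4659 tY=1.0046  stride 1/|dx|=1.0353 1/|dy|=3.8637
    cross x-line → (4,5), t=0.4659
    cross y-line → (4,6), t=1.0046 (wall)
  → r_2 = 1.0046
beam 3: φ=180°, α=105°
  d=(-0.2588,0.9659)  start (3,5)  tX=2.1250 tY=0.2692  stride 1/|dx|=3.8637 1/|dy|=1.0353
    cross y-line → (3,6), t=0.2692 (wall)
  → r_3 = 0.2692
beam 4: φ=270°, α=195°
  d=(-0.9659,-0.2588)  start (3,5)  tX=0.5694 tY=2.8591  stride 1/|dx|=1.0353 1/|dy|=3.8637
    cross x-line → (2,5), t=0.5694
    cross x-line → (1,5), t=1.6047
    cross x-line → (0,5), t=2.6400 (wall)
  → r_4 = 2.6400

ranges = [4.9072, 1.0046, 0.2692, 2.6400]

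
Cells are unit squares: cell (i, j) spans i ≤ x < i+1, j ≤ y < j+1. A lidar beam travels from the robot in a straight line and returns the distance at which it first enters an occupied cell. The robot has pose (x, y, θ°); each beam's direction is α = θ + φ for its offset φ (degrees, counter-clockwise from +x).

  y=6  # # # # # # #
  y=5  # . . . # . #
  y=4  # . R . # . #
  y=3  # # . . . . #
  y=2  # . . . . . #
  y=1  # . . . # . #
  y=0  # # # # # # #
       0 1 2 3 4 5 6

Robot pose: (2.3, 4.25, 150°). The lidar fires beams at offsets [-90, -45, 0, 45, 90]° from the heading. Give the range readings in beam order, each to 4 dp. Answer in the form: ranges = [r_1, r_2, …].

beam 1: φ=-90°, α=60°
  dir = (cos 60°, sin 60°) = (0.5000, 0.8660); from cell (2,4)
  next x-line at t=1.4000, next y-line at t=0.8660; Δt_x=2.0000, Δt_y=1.1547
    y: enter (2,5) at t=0.8660
    x: enter (3,5) at t=1.4000
    y: enter (3,6) at t=2.0207 ← occupied
  → r_1 = 2.0207
beam 2: φ=-45°, α=105°
  dir = (cos 105°, sin 105°) = (-0.2588, 0.9659); from cell (2,4)
  next x-line at t=1.1591, next y-line at t=0.7765; Δt_x=3.8637, Δt_y=1.0353
    y: enter (2,5) at t=0.7765
    x: enter (1,5) at t=1.1591
    y: enter (1,6) at t=1.8117 ← occupied
  → r_2 = 1.8117
beam 3: φ=0°, α=150°
  dir = (cos 150°, sin 150°) = (-0.8660, 0.5000); from cell (2,4)
  next x-line at t=0.3464, next y-line at t=1.5000; Δt_x=1.1547, Δt_y=2.0000
    x: enter (1,4) at t=0.3464
    y: enter (1,5) at t=1.5000
    x: enter (0,5) at t=1.5011 ← occupied
  → r_3 = 1.5011
beam 4: φ=45°, α=195°
  dir = (cos 195°, sin 195°) = (-0.9659, -0.2588); from cell (2,4)
  next x-line at t=0.3106, next y-line at t=0.9659; Δt_x=1.0353, Δt_y=3.8637
    x: enter (1,4) at t=0.3106
    y: enter (1,3) at t=0.9659 ← occupied
  → r_4 = 0.9659
beam 5: φ=90°, α=240°
  dir = (cos 240°, sin 240°) = (-0.5000, -0.8660); from cell (2,4)
  next x-line at t=0.6000, next y-line at t=0.2887; Δt_x=2.0000, Δt_y=1.1547
    y: enter (2,3) at t=0.2887
    x: enter (1,3) at t=0.6000 ← occupied
  → r_5 = 0.6000

ranges = [2.0207, 1.8117, 1.5011, 0.9659, 0.6000]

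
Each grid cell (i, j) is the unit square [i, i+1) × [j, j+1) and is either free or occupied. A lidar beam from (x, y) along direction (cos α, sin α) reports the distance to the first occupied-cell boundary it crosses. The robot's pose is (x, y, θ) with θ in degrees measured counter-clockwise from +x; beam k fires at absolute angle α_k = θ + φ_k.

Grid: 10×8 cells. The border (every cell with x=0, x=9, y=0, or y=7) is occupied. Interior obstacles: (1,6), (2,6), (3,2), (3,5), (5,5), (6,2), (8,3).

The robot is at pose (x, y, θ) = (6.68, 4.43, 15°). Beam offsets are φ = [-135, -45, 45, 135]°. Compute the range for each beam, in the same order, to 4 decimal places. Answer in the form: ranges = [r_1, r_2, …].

ranges = [3.9606, 1.5242, 2.9676, 1.1400]

beam 1: φ=-135°, α=240°
  direction (-0.5000, -0.8660); cell (6,4); t to first gridline: x 1.3600, y 0.4965 (then +2.0000 / +1.1547)
    (6,3) via y @ 0.4965
    (5,3) via x @ 1.3600
    (5,2) via y @ 1.6512
    (5,1) via y @ 2.8059
    (4,1) via x @ 3.3600
    (4,0) via y @ 3.9606  # hit
  → r_1 = 3.9606
beam 2: φ=-45°, α=330°
  direction (0.8660, -0.5000); cell (6,4); t to first gridline: x 0.3695, y 0.8600 (then +1.1547 / +2.0000)
    (7,4) via x @ 0.3695
    (7,3) via y @ 0.8600
    (8,3) via x @ 1.5242  # hit
  → r_2 = 1.5242
beam 3: φ=45°, α=60°
  direction (0.5000, 0.8660); cell (6,4); t to first gridline: x 0.6400, y 0.6582 (then +2.0000 / +1.1547)
    (7,4) via x @ 0.6400
    (7,5) via y @ 0.6582
    (7,6) via y @ 1.8129
    (8,6) via x @ 2.6400
    (8,7) via y @ 2.9676  # hit
  → r_3 = 2.9676
beam 4: φ=135°, α=150°
  direction (-0.8660, 0.5000); cell (6,4); t to first gridline: x 0.7852, y 1.1400 (then +1.1547 / +2.0000)
    (5,4) via x @ 0.7852
    (5,5) via y @ 1.1400  # hit
  → r_4 = 1.1400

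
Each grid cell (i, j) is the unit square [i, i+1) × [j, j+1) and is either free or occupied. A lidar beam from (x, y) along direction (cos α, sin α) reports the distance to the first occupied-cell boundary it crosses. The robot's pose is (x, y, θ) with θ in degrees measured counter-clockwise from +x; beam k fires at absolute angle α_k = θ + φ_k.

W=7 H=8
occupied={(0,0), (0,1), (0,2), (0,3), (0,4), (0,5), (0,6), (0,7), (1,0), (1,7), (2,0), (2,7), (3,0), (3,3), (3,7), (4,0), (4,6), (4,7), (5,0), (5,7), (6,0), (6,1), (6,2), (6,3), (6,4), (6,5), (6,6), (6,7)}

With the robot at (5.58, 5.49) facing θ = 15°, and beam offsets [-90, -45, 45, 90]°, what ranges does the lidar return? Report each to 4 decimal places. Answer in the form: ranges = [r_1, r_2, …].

ranges = [1.6228, 0.4850, 0.8400, 1.5633]

beam 1: φ=-90°, α=285°
  cosα=0.2588 sinα=-0.9659 | (5,5) | tMaxX 1.6228 tMaxY 0.5073 | tΔX 3.8637 tΔY 1.0353
    t=0.5073 [y] (5,4)
    t=1.5426 [y] (5,3)
    t=1.6228 [x] (6,3) — stop
  → r_1 = 1.6228
beam 2: φ=-45°, α=330°
  cosα=0.8660 sinα=-0.5000 | (5,5) | tMaxX 0.4850 tMaxY 0.9800 | tΔX 1.1547 tΔY 2.0000
    t=0.4850 [x] (6,5) — stop
  → r_2 = 0.4850
beam 3: φ=45°, α=60°
  cosα=0.5000 sinα=0.8660 | (5,5) | tMaxX 0.8400 tMaxY 0.5889 | tΔX 2.0000 tΔY 1.1547
    t=0.5889 [y] (5,6)
    t=0.8400 [x] (6,6) — stop
  → r_3 = 0.8400
beam 4: φ=90°, α=105°
  cosα=-0.2588 sinα=0.9659 | (5,5) | tMaxX 2.2409 tMaxY 0.5280 | tΔX 3.8637 tΔY 1.0353
    t=0.5280 [y] (5,6)
    t=1.5633 [y] (5,7) — stop
  → r_4 = 1.5633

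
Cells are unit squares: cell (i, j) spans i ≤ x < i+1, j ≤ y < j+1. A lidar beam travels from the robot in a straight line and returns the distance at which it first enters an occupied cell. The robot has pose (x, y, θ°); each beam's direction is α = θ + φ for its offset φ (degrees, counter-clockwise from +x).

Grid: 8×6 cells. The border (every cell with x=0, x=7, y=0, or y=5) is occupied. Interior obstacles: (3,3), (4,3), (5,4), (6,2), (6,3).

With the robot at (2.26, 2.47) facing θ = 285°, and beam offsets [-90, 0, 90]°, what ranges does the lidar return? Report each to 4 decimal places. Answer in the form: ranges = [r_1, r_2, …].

ranges = [1.3044, 1.5219, 2.0478]

beam 1: φ=-90°, α=195°
  direction (-0.9659, -0.2588); cell (2,2); t to first gridline: x 0.2692, y 1.8159 (then +1.0353 / +3.8637)
    (1,2) via x @ 0.2692
    (0,2) via x @ 1.3044  # hit
  → r_1 = 1.3044
beam 2: φ=0°, α=285°
  direction (0.2588, -0.9659); cell (2,2); t to first gridline: x 2.8591, y 0.4866 (then +3.8637 / +1.0353)
    (2,1) via y @ 0.4866
    (2,0) via y @ 1.5219  # hit
  → r_2 = 1.5219
beam 3: φ=90°, α=15°
  direction (0.9659, 0.2588); cell (2,2); t to first gridline: x 0.7661, y 2.0478 (then +1.0353 / +3.8637)
    (3,2) via x @ 0.7661
    (4,2) via x @ 1.8014
    (4,3) via y @ 2.0478  # hit
  → r_3 = 2.0478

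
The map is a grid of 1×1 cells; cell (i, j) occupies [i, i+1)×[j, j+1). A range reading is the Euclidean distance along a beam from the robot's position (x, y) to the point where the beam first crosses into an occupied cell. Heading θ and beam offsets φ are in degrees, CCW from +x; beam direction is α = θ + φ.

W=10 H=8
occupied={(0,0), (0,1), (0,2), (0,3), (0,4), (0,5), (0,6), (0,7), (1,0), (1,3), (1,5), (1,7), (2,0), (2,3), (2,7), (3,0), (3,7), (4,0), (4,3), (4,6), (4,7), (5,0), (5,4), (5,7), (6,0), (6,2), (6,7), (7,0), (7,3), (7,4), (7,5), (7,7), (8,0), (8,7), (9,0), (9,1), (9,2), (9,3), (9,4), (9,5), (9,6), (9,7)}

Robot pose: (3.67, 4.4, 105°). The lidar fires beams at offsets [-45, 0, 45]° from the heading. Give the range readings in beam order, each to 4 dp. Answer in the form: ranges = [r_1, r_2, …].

beam 1: φ=-45°, α=60°
  d=(0.5000,0.8660)  start (3,4)  tX=0.6600 tY=0.6928  stride 1/|dx|=2.0000 1/|dy|=1.1547
    cross x-line → (4,4), t=0.6600
    cross y-line → (4,5), t=0.6928
    cross y-line → (4,6), t=1.8475 (wall)
  → r_1 = 1.8475
beam 2: φ=0°, α=105°
  d=(-0.2588,0.9659)  start (3,4)  tX=2.5887 tY=0.6212  stride 1/|dx|=3.8637 1/|dy|=1.0353
    cross y-line → (3,5), t=0.6212
    cross y-line → (3,6), t=1.6564
    cross x-line → (2,6), t=2.5887
    cross y-line → (2,7), t=2.6917 (wall)
  → r_2 = 2.6917
beam 3: φ=45°, α=150°
  d=(-0.8660,0.5000)  start (3,4)  tX=0.7736 tY=1.2000  stride 1/|dx|=1.1547 1/|dy|=2.0000
    cross x-line → (2,4), t=0.7736
    cross y-line → (2,5), t=1.2000
    cross x-line → (1,5), t=1.9283 (wall)
  → r_3 = 1.9283

ranges = [1.8475, 2.6917, 1.9283]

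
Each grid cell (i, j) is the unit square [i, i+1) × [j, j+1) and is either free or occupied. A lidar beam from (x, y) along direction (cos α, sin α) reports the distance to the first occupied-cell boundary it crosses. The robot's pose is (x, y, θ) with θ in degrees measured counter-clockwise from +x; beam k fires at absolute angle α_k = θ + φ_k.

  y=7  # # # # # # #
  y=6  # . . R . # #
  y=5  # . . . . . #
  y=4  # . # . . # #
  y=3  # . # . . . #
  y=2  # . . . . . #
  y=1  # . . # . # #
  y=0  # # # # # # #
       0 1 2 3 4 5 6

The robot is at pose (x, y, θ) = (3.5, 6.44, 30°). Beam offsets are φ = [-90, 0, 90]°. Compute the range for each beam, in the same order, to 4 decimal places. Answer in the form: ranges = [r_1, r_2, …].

beam 1: φ=-90°, α=300°
  dir = (cos 300°, sin 300°) = (0.5000, -0.8660); from cell (3,6)
  next x-line at t=1.0000, next y-line at t=0.5081; Δt_x=2.0000, Δt_y=1.1547
    y: enter (3,5) at t=0.5081
    x: enter (4,5) at t=1.0000
    y: enter (4,4) at t=1.6628
    y: enter (4,3) at t=2.8175
    x: enter (5,3) at t=3.0000
    y: enter (5,2) at t=3.9722
    x: enter (6,2) at t=5.0000 ← occupied
  → r_1 = 5.0000
beam 2: φ=0°, α=30°
  dir = (cos 30°, sin 30°) = (0.8660, 0.5000); from cell (3,6)
  next x-line at t=0.5774, next y-line at t=1.1200; Δt_x=1.1547, Δt_y=2.0000
    x: enter (4,6) at t=0.5774
    y: enter (4,7) at t=1.1200 ← occupied
  → r_2 = 1.1200
beam 3: φ=90°, α=120°
  dir = (cos 120°, sin 120°) = (-0.5000, 0.8660); from cell (3,6)
  next x-line at t=1.0000, next y-line at t=0.6466; Δt_x=2.0000, Δt_y=1.1547
    y: enter (3,7) at t=0.6466 ← occupied
  → r_3 = 0.6466

ranges = [5.0000, 1.1200, 0.6466]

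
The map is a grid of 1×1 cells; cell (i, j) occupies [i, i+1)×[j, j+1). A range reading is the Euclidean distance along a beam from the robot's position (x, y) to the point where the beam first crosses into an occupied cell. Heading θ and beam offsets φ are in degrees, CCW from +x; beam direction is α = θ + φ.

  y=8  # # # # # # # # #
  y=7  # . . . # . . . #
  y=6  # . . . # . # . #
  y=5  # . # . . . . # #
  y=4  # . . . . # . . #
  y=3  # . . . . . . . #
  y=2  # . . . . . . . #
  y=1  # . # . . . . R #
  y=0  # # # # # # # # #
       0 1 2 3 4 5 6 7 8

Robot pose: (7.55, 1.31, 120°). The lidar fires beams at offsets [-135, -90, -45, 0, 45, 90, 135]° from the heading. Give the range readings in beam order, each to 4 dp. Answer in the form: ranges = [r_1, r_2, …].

beam 1: φ=-135°, α=345°
  direction (0.9659, -0.2588); cell (7,1); t to first gridline: x 0.4659, y 1.1977 (then +1.0353 / +3.8637)
    (8,1) via x @ 0.4659  # hit
  → r_1 = 0.4659
beam 2: φ=-90°, α=30°
  direction (0.8660, 0.5000); cell (7,1); t to first gridline: x 0.5196, y 1.3800 (then +1.1547 / +2.0000)
    (8,1) via x @ 0.5196  # hit
  → r_2 = 0.5196
beam 3: φ=-45°, α=75°
  direction (0.2588, 0.9659); cell (7,1); t to first gridline: x 1.7387, y 0.7143 (then +3.8637 / +1.0353)
    (7,2) via y @ 0.7143
    (8,2) via x @ 1.7387  # hit
  → r_3 = 1.7387
beam 4: φ=0°, α=120°
  direction (-0.5000, 0.8660); cell (7,1); t to first gridline: x 1.1000, y 0.7967 (then +2.0000 / +1.1547)
    (7,2) via y @ 0.7967
    (6,2) via x @ 1.1000
    (6,3) via y @ 1.9514
    (5,3) via x @ 3.1000
    (5,4) via y @ 3.1061  # hit
  → r_4 = 3.1061
beam 5: φ=45°, α=165°
  direction (-0.9659, 0.2588); cell (7,1); t to first gridline: x 0.5694, y 2.6660 (then +1.0353 / +3.8637)
    (6,1) via x @ 0.5694
    (5,1) via x @ 1.6047
    (4,1) via x @ 2.6400
    (4,2) via y @ 2.6660
    (3,2) via x @ 3.6752
    (2,2) via x @ 4.7105
    (1,2) via x @ 5.7458
    (1,3) via y @ 6.5297
    (0,3) via x @ 6.7811  # hit
  → r_5 = 6.7811
beam 6: φ=90°, α=210°
  direction (-0.8660, -0.5000); cell (7,1); t to first gridline: x 0.6351, y 0.6200 (then +1.1547 / +2.0000)
    (7,0) via y @ 0.6200  # hit
  → r_6 = 0.6200
beam 7: φ=135°, α=255°
  direction (-0.2588, -0.9659); cell (7,1); t to first gridline: x 2.1250, y 0.3209 (then +3.8637 / +1.0353)
    (7,0) via y @ 0.3209  # hit
  → r_7 = 0.3209

ranges = [0.4659, 0.5196, 1.7387, 3.1061, 6.7811, 0.6200, 0.3209]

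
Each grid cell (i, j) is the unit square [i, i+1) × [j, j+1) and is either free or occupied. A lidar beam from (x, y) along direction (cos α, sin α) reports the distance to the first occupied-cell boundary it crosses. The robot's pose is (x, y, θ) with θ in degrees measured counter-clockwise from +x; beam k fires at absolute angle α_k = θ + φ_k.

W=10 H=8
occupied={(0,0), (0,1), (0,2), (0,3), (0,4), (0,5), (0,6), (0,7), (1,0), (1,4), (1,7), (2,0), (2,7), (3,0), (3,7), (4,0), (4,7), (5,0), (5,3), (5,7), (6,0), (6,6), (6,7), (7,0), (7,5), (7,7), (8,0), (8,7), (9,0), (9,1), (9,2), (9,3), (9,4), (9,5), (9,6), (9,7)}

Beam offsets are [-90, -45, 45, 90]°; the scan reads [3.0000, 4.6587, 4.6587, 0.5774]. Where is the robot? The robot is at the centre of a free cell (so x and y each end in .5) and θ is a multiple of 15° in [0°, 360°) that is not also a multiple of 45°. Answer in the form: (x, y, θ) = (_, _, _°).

(x, y, θ) = (6.5, 5.5, 240°)

The pose lattice has 44·16 = 704 candidates. Test each by forward raycasting.
  (4.5, 2.5, 30°): beam 1 = 1.7321 ≠ 3.0000 ✗
  (4.5, 6.5, 30°): beam 1 = 2.8868 ≠ 3.0000 ✗
  (4.5, 3.5, 120°): beam 1 = 0.5774 ≠ 3.0000 ✗
  (3.5, 3.5, 210°): beam 1 = 4.0415 ≠ 3.0000 ✗
  …
  (6.5, 5.5, 240°): r_1=3.0000, r_2=4.6587, r_3=4.6587, r_4=0.5774 — all match ✓
Only this pose fits every beam.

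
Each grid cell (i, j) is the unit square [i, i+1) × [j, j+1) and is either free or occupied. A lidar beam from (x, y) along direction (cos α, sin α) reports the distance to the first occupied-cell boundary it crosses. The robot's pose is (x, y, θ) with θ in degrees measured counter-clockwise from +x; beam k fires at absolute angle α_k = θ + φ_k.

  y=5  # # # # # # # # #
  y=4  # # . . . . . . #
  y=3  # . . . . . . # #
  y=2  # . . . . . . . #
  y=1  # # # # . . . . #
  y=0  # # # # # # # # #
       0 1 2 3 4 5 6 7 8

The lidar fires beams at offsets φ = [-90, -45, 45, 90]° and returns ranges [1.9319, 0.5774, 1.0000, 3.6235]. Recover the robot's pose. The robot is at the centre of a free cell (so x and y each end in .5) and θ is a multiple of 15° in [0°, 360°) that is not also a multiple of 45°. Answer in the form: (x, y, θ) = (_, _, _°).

(x, y, θ) = (4.5, 4.5, 105°)

Enumerate (i+0.5, j+0.5, θ) over the 23 free cells and 16 admissible headings. For each, cast all 4 beams and compare to the given ranges.
  (6.5, 1.5, 30°): beam 1 = 0.5774 ≠ 1.9319 ✗
  (7.5, 1.5, 120°): beam 1 = 0.5774 ≠ 1.9319 ✗
  (3.5, 4.5, 300°): beam 1 = 2.8868 ≠ 1.9319 ✗
  …
  (4.5, 4.5, 105°): r_1=1.9319, r_2=0.5774, r_3=1.0000, r_4=3.6235 — all match ✓
Unique over the lattice → pose = (4.5, 4.5, 105°).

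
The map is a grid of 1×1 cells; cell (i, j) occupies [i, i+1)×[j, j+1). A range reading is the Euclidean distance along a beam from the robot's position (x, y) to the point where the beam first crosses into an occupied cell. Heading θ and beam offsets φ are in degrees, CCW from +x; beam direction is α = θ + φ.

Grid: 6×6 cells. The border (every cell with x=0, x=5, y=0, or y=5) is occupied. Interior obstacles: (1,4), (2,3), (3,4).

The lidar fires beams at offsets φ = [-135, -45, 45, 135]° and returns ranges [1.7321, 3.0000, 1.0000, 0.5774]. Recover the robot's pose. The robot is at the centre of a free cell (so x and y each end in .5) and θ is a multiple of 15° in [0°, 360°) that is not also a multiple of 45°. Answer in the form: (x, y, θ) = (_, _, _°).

(x, y, θ) = (4.5, 2.5, 255°)

The pose lattice has 13·16 = 208 candidates. Test each by forward raycasting.
  (3.5, 3.5, 165°): beam 2 = 0.5774 ≠ 3.0000 ✗
  (1.5, 1.5, 105°): beam 1 = 1.0000 ≠ 1.7321 ✗
  (3.5, 3.5, 300°): beam 1 = 0.5176 ≠ 1.7321 ✗
  (2.5, 2.5, 30°): beam 1 = 1.5529 ≠ 1.7321 ✗
  …
  (4.5, 2.5, 255°): r_1=1.7321, r_2=3.0000, r_3=1.0000, r_4=0.5774 — all match ✓
Only this pose fits every beam.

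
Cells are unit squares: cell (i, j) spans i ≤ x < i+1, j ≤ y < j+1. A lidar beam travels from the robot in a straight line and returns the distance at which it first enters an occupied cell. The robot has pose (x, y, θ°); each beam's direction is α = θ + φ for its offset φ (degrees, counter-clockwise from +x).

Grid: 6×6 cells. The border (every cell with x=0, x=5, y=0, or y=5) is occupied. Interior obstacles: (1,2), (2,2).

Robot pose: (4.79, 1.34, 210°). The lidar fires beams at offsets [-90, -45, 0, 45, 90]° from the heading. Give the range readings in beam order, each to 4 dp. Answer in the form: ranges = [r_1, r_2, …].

beam 1: φ=-90°, α=120°
  direction (-0.5000, 0.8660); cell (4,1); t to first gridline: x 1.5800, y 0.7621 (then +2.0000 / +1.1547)
    (4,2) via y @ 0.7621
    (3,2) via x @ 1.5800
    (3,3) via y @ 1.9168
    (3,4) via y @ 3.0715
    (2,4) via x @ 3.5800
    (2,5) via y @ 4.2262  # hit
  → r_1 = 4.2262
beam 2: φ=-45°, α=165°
  direction (-0.9659, 0.2588); cell (4,1); t to first gridline: x 0.8179, y 2.5500 (then +1.0353 / +3.8637)
    (3,1) via x @ 0.8179
    (2,1) via x @ 1.8531
    (2,2) via y @ 2.5500  # hit
  → r_2 = 2.5500
beam 3: φ=0°, α=210°
  direction (-0.8660, -0.5000); cell (4,1); t to first gridline: x 0.9122, y 0.6800 (then +1.1547 / +2.0000)
    (4,0) via y @ 0.6800  # hit
  → r_3 = 0.6800
beam 4: φ=45°, α=255°
  direction (-0.2588, -0.9659); cell (4,1); t to first gridline: x 3.0523, y 0.3520 (then +3.8637 / +1.0353)
    (4,0) via y @ 0.3520  # hit
  → r_4 = 0.3520
beam 5: φ=90°, α=300°
  direction (0.5000, -0.8660); cell (4,1); t to first gridline: x 0.4200, y 0.3926 (then +2.0000 / +1.1547)
    (4,0) via y @ 0.3926  # hit
  → r_5 = 0.3926

ranges = [4.2262, 2.5500, 0.6800, 0.3520, 0.3926]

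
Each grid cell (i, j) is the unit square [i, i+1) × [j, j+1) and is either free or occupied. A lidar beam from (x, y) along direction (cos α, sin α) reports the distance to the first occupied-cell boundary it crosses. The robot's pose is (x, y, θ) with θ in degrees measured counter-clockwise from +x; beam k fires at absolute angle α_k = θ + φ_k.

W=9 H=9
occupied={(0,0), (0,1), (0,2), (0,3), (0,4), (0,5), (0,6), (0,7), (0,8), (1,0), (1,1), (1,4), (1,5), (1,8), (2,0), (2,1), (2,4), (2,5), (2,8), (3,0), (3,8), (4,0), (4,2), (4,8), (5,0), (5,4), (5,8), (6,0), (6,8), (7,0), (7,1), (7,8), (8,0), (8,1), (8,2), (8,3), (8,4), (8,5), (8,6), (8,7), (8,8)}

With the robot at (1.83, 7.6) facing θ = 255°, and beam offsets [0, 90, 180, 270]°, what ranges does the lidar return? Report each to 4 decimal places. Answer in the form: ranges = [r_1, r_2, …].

ranges = [1.6564, 6.3877, 0.4141, 0.8593]

beam 1: φ=0°, α=255°
  dir = (cos 255°, sin 255°) = (-0.2588, -0.9659); from cell (1,7)
  next x-line at t=3.2069, next y-line at t=0.6212; Δt_x=3.8637, Δt_y=1.0353
    y: enter (1,6) at t=0.6212
    y: enter (1,5) at t=1.6564 ← occupied
  → r_1 = 1.6564
beam 2: φ=90°, α=345°
  dir = (cos 345°, sin 345°) = (0.9659, -0.2588); from cell (1,7)
  next x-line at t=0.1760, next y-line at t=2.3182; Δt_x=1.0353, Δt_y=3.8637
    x: enter (2,7) at t=0.1760
    x: enter (3,7) at t=1.2113
    x: enter (4,7) at t=2.2465
    y: enter (4,6) at t=2.3182
    x: enter (5,6) at t=3.2818
    x: enter (6,6) at t=4.3171
    x: enter (7,6) at t=5.3524
    y: enter (7,5) at t=6.1819
    x: enter (8,5) at t=6.3877 ← occupied
  → r_2 = 6.3877
beam 3: φ=180°, α=75°
  dir = (cos 75°, sin 75°) = (0.2588, 0.9659); from cell (1,7)
  next x-line at t=0.6568, next y-line at t=0.4141; Δt_x=3.8637, Δt_y=1.0353
    y: enter (1,8) at t=0.4141 ← occupied
  → r_3 = 0.4141
beam 4: φ=270°, α=165°
  dir = (cos 165°, sin 165°) = (-0.9659, 0.2588); from cell (1,7)
  next x-line at t=0.8593, next y-line at t=1.5455; Δt_x=1.0353, Δt_y=3.8637
    x: enter (0,7) at t=0.8593 ← occupied
  → r_4 = 0.8593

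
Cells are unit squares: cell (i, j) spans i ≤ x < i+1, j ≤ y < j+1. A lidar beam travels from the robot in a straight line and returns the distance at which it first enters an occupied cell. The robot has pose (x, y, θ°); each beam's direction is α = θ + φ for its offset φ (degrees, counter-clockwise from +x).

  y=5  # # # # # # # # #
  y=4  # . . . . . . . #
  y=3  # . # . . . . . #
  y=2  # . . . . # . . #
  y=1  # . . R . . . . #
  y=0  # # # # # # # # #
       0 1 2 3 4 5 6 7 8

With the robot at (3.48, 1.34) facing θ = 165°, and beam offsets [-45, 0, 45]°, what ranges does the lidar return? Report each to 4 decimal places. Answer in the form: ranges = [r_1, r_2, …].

beam 1: φ=-45°, α=120°
  direction (-0.5000, 0.8660); cell (3,1); t to first gridline: x 0.9600, y 0.7621 (then +2.0000 / +1.1547)
    (3,2) via y @ 0.7621
    (2,2) via x @ 0.9600
    (2,3) via y @ 1.9168  # hit
  → r_1 = 1.9168
beam 2: φ=0°, α=165°
  direction (-0.9659, 0.2588); cell (3,1); t to first gridline: x 0.4969, y 2.5500 (then +1.0353 / +3.8637)
    (2,1) via x @ 0.4969
    (1,1) via x @ 1.5322
    (1,2) via y @ 2.5500
    (0,2) via x @ 2.5675  # hit
  → r_2 = 2.5675
beam 3: φ=45°, α=210°
  direction (-0.8660, -0.5000); cell (3,1); t to first gridline: x 0.5543, y 0.6800 (then +1.1547 / +2.0000)
    (2,1) via x @ 0.5543
    (2,0) via y @ 0.6800  # hit
  → r_3 = 0.6800

ranges = [1.9168, 2.5675, 0.6800]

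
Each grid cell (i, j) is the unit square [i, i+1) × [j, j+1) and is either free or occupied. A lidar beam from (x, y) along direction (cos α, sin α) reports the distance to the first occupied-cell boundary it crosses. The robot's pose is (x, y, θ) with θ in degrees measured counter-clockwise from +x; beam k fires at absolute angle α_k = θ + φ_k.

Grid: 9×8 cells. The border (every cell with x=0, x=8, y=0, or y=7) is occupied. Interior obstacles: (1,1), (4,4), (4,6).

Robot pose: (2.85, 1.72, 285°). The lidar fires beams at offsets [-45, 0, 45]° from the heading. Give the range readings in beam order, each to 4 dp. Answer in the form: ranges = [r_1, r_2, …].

ranges = [0.8314, 0.7454, 1.4400]

beam 1: φ=-45°, α=240°
  cosα=-0.5000 sinα=-0.8660 | (2,1) | tMaxX 1.7000 tMaxY 0.8314 | tΔX 2.0000 tΔY 1.1547
    t=0.8314 [y] (2,0) — stop
  → r_1 = 0.8314
beam 2: φ=0°, α=285°
  cosα=0.2588 sinα=-0.9659 | (2,1) | tMaxX 0.5796 tMaxY 0.7454 | tΔX 3.8637 tΔY 1.0353
    t=0.5796 [x] (3,1)
    t=0.7454 [y] (3,0) — stop
  → r_2 = 0.7454
beam 3: φ=45°, α=330°
  cosα=0.8660 sinα=-0.5000 | (2,1) | tMaxX 0.1732 tMaxY 1.4400 | tΔX 1.1547 tΔY 2.0000
    t=0.1732 [x] (3,1)
    t=1.3279 [x] (4,1)
    t=1.4400 [y] (4,0) — stop
  → r_3 = 1.4400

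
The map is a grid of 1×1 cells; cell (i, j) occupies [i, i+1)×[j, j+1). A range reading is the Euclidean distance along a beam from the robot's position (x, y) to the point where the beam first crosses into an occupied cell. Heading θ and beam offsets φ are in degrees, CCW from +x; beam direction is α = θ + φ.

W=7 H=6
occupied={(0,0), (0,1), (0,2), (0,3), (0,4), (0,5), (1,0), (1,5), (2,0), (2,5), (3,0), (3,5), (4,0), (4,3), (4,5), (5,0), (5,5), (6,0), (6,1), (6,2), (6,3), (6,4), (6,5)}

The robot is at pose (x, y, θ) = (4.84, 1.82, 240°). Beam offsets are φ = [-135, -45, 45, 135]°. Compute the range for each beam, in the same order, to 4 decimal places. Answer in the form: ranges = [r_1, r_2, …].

ranges = [1.2216, 3.1682, 0.8489, 1.2009]

beam 1: φ=-135°, α=105°
  dir = (cos 105°, sin 105°) = (-0.2588, 0.9659); from cell (4,1)
  next x-line at t=3.2455, next y-line at t=0.1863; Δt_x=3.8637, Δt_y=1.0353
    y: enter (4,2) at t=0.1863
    y: enter (4,3) at t=1.2216 ← occupied
  → r_1 = 1.2216
beam 2: φ=-45°, α=195°
  dir = (cos 195°, sin 195°) = (-0.9659, -0.2588); from cell (4,1)
  next x-line at t=0.8696, next y-line at t=3.1682; Δt_x=1.0353, Δt_y=3.8637
    x: enter (3,1) at t=0.8696
    x: enter (2,1) at t=1.9049
    x: enter (1,1) at t=2.9402
    y: enter (1,0) at t=3.1682 ← occupied
  → r_2 = 3.1682
beam 3: φ=45°, α=285°
  dir = (cos 285°, sin 285°) = (0.2588, -0.9659); from cell (4,1)
  next x-line at t=0.6182, next y-line at t=0.8489; Δt_x=3.8637, Δt_y=1.0353
    x: enter (5,1) at t=0.6182
    y: enter (5,0) at t=0.8489 ← occupied
  → r_3 = 0.8489
beam 4: φ=135°, α=15°
  dir = (cos 15°, sin 15°) = (0.9659, 0.2588); from cell (4,1)
  next x-line at t=0.1656, next y-line at t=0.6955; Δt_x=1.0353, Δt_y=3.8637
    x: enter (5,1) at t=0.1656
    y: enter (5,2) at t=0.6955
    x: enter (6,2) at t=1.2009 ← occupied
  → r_4 = 1.2009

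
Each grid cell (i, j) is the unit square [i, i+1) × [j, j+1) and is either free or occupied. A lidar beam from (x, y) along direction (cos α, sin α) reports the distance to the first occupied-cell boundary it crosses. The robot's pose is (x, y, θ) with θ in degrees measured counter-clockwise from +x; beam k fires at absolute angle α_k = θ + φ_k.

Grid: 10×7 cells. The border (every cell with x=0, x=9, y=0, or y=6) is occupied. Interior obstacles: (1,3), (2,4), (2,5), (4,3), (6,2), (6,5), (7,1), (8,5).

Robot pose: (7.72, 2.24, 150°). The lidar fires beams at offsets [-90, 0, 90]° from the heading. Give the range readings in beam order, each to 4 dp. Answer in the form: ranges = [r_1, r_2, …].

beam 1: φ=-90°, α=60°
  dir = (cos 60°, sin 60°) = (0.5000, 0.8660); from cell (7,2)
  next x-line at t=0.5600, next y-line at t=0.8776; Δt_x=2.0000, Δt_y=1.1547
    x: enter (8,2) at t=0.5600
    y: enter (8,3) at t=0.8776
    y: enter (8,4) at t=2.0323
    x: enter (9,4) at t=2.5600 ← occupied
  → r_1 = 2.5600
beam 2: φ=0°, α=150°
  dir = (cos 150°, sin 150°) = (-0.8660, 0.5000); from cell (7,2)
  next x-line at t=0.8314, next y-line at t=1.5200; Δt_x=1.1547, Δt_y=2.0000
    x: enter (6,2) at t=0.8314 ← occupied
  → r_2 = 0.8314
beam 3: φ=90°, α=240°
  dir = (cos 240°, sin 240°) = (-0.5000, -0.8660); from cell (7,2)
  next x-line at t=1.4400, next y-line at t=0.2771; Δt_x=2.0000, Δt_y=1.1547
    y: enter (7,1) at t=0.2771 ← occupied
  → r_3 = 0.2771

ranges = [2.5600, 0.8314, 0.2771]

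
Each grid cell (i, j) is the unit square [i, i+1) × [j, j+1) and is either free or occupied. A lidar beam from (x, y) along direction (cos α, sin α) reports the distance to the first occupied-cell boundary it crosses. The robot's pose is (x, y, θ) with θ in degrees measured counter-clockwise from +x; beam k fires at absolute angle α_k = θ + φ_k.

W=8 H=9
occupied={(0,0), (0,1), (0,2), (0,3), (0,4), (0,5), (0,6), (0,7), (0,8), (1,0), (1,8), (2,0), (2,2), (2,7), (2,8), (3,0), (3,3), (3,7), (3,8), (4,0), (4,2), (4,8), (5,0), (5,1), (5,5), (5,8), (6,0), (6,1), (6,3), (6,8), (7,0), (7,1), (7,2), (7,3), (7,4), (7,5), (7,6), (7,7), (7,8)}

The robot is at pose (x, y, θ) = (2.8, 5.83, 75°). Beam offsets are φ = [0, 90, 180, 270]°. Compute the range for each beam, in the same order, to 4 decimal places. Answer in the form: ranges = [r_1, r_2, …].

beam 1: φ=0°, α=75°
  direction (0.2588, 0.9659); cell (2,5); t to first gridline: x 0.7727, y 0.1760 (then +3.8637 / +1.0353)
    (2,6) via y @ 0.1760
    (3,6) via x @ 0.7727
    (3,7) via y @ 1.2113  # hit
  → r_1 = 1.2113
beam 2: φ=90°, α=165°
  direction (-0.9659, 0.2588); cell (2,5); t to first gridline: x 0.8282, y 0.6568 (then +1.0353 / +3.8637)
    (2,6) via y @ 0.6568
    (1,6) via x @ 0.8282
    (0,6) via x @ 1.8635  # hit
  → r_2 = 1.8635
beam 3: φ=180°, α=255°
  direction (-0.2588, -0.9659); cell (2,5); t to first gridline: x 3.0910, y 0.8593 (then +3.8637 / +1.0353)
    (2,4) via y @ 0.8593
    (2,3) via y @ 1.8946
    (2,2) via y @ 2.9298  # hit
  → r_3 = 2.9298
beam 4: φ=270°, α=345°
  direction (0.9659, -0.2588); cell (2,5); t to first gridline: x 0.2071, y 3.2069 (then +1.0353 / +3.8637)
    (3,5) via x @ 0.2071
    (4,5) via x @ 1.2423
    (5,5) via x @ 2.2776  # hit
  → r_4 = 2.2776

ranges = [1.2113, 1.8635, 2.9298, 2.2776]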